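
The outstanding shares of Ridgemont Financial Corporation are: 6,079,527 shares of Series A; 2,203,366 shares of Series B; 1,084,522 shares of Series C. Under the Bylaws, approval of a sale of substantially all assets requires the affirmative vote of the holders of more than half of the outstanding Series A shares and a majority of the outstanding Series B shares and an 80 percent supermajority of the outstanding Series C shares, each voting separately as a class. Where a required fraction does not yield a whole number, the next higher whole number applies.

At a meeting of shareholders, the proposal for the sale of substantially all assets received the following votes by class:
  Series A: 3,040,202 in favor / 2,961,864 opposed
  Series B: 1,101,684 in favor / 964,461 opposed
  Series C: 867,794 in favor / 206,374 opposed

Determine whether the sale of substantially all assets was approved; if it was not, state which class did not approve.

Approved — every class gave the required vote.

Series A: a majority of 6079527 is 3039764; 3,039,764 required, 3,040,202 in favor — approved.
Series B: a majority of 2203366 is 1101684; 1,101,684 required, 1,101,684 in favor — approved.
Series C: 4/5 of 1084522 = 867617.60, rounded up to 867618; 867,618 required, 867,794 in favor — approved.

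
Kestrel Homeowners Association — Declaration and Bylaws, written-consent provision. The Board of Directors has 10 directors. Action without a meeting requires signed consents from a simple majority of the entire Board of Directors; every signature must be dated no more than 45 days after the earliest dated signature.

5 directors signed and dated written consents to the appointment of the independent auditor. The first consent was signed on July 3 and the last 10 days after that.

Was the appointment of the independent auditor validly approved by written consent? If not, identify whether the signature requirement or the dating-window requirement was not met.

Signatures required: a simple majority of 10 — a majority of 10 is 6, so 6 needed; 5 signed. Insufficient.
Dating window: the latest signature is 10 days after the earliest; the limit is 45 days. Within the window.

Not effective — insufficient signatures.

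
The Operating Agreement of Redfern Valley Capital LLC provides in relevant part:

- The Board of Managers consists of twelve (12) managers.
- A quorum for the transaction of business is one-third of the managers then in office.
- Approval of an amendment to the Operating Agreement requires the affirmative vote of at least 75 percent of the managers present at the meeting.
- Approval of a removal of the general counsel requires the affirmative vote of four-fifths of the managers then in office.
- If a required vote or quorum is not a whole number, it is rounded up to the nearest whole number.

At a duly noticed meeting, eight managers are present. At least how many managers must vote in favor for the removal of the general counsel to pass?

The removal of the general counsel requires four-fifths of the managers then in office (12).
4/5 of 12 = 9.60, rounded up to 10.
(Only 8 can vote, so the removal of the general counsel cannot pass at this meeting, but the required vote is still 10.)

10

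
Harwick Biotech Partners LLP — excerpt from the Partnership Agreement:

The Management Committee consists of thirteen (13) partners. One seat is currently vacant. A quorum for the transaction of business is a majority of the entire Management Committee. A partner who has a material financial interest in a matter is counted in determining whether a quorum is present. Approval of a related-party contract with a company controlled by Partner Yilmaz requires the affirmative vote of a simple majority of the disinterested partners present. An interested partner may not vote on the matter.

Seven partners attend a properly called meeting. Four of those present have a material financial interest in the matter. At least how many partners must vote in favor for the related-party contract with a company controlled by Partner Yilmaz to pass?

2

The related-party contract with a company controlled by Partner Yilmaz requires a majority of the disinterested partners present (7 − 4 = 3).
A majority of 3 is 2.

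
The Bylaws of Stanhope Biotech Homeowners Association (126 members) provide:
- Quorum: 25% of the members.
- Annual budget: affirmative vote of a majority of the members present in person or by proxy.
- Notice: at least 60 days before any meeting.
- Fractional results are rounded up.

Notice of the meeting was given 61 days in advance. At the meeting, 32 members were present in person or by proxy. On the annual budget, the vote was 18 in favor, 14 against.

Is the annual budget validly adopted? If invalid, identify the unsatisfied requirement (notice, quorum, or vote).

Valid — all requirements satisfied.

Notice: 61 days given; 60 required. Satisfied.
Quorum: 25% of 126 = 31.50, rounded up to 32; 32 present. Satisfied.
Vote: requires a majority of those present (32); a majority of 32 is 17, so 17 needed; 18 in favor. Satisfied.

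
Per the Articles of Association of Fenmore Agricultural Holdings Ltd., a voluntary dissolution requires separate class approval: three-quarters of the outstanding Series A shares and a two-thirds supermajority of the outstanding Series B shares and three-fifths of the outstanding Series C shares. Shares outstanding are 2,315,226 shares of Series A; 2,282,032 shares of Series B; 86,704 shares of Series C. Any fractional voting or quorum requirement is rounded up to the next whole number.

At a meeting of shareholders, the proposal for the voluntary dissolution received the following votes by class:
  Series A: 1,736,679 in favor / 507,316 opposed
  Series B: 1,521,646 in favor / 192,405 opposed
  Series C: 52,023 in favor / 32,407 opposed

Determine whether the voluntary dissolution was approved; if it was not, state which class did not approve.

Approved — every class gave the required vote.

Series A: 3/4 of 2315226 = 1736419.50, rounded up to 1736420; 1,736,420 required, 1,736,679 in favor — approved.
Series B: 2/3 of 2282032 = 1521354.67, rounded up to 1521355; 1,521,355 required, 1,521,646 in favor — approved.
Series C: 3/5 of 86704 = 52022.40, rounded up to 52023; 52,023 required, 52,023 in favor — approved.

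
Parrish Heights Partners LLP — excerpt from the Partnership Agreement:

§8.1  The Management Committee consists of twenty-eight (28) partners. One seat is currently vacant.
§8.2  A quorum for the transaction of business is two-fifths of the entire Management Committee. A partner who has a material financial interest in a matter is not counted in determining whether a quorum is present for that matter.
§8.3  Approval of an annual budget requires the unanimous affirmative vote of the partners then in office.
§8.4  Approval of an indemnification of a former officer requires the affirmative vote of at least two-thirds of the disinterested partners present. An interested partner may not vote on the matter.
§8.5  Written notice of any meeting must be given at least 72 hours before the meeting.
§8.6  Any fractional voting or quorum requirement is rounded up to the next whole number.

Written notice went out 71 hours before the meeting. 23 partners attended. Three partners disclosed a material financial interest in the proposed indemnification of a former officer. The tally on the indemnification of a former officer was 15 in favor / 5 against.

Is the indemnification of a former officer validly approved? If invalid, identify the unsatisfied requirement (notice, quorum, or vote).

Notice: 71 hours given; 72 required (71 < 72). Not satisfied.
Quorum: 23 present, but the 3 interested partners do not count, leaving 20. Quorum is 12. Satisfied.
Vote: the indemnification of a former officer requires two-thirds of the disinterested partners present (23 − 3 = 20). 2/3 of 20 = 13.33, rounded up to 14, so 14 affirmative votes are needed; 15 voted in favor. Satisfied.

Invalid — notice requirement not satisfied.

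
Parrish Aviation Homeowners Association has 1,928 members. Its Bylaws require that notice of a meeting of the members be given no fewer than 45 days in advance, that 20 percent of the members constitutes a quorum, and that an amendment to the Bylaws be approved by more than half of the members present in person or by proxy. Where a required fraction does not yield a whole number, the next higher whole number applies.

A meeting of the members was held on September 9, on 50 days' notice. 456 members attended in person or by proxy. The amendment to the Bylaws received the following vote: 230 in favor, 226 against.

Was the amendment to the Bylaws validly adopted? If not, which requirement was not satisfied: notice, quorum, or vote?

Valid — all requirements satisfied.

Notice: 50 days given; 45 required. Satisfied.
Quorum: 20% of 1,928 = 385.60, rounded up to 386; 456 present. Satisfied.
Vote: requires a majority of those present (456); a majority of 456 is 229, so 229 needed; 230 in favor. Satisfied.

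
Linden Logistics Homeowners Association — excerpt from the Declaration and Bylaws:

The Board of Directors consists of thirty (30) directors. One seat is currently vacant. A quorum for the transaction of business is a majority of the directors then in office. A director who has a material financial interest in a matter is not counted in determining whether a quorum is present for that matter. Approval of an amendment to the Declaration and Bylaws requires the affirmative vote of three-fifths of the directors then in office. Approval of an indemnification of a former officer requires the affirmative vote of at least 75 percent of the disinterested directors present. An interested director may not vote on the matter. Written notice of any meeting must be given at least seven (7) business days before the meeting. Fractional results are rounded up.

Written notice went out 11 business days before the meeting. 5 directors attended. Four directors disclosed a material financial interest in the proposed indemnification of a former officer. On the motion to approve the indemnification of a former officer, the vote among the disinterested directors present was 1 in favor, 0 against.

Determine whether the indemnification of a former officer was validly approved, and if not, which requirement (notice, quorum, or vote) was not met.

Invalid — quorum requirement not satisfied.

Notice: 11 business days given; 7 required (11 ≥ 7). Satisfied.
Quorum: 5 present, but the 4 interested directors do not count, leaving 1. Quorum is 15. Not satisfied.
Vote: the indemnification of a former officer requires three-fourths of the disinterested directors present (5 − 4 = 1). 3/4 of 1 = 0.75, rounded up to 1, so 1 affirmative vote is needed; 1 voted in favor. Satisfied. (Moot — without a quorum no business can be validly transacted.)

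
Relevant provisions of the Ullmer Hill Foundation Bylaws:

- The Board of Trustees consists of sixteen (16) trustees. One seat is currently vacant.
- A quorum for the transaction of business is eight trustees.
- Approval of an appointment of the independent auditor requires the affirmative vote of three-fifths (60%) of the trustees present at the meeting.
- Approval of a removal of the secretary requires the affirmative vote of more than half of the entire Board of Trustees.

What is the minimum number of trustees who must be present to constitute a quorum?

8

The quorum is fixed at 8.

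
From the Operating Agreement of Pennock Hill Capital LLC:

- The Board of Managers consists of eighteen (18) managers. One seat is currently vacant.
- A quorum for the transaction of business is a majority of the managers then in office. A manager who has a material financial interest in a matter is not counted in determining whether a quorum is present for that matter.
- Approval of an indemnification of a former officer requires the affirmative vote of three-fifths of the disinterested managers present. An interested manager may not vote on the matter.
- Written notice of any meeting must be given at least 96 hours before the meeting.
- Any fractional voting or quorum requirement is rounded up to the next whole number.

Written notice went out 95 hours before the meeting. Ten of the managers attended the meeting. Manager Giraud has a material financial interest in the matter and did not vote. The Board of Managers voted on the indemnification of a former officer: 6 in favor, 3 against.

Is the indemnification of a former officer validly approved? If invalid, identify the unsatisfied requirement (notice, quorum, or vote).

Notice: 95 hours given; 96 required (95 < 96). Not satisfied.
Quorum: 10 present, but the 1 interested manager does not count, leaving 9. Quorum is 9. Satisfied.
Vote: the indemnification of a former officer requires three-fifths of the disinterested managers present (10 − 1 = 9). 3/5 of 9 = 5.40, rounded up to 6, so 6 affirmative votes are needed; 6 voted in favor. Satisfied.

Invalid — notice requirement not satisfied.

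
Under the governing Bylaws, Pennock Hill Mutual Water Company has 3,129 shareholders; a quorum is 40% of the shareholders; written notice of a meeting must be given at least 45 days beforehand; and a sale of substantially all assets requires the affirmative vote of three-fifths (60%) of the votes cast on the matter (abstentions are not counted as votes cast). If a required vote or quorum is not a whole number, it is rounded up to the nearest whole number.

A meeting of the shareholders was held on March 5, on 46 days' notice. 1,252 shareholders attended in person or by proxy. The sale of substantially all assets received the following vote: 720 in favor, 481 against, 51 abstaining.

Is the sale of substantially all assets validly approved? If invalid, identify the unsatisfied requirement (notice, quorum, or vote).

Notice: 46 days given; 45 required. Satisfied.
Quorum: 40% of 3,129 = 1,251.60, rounded up to 1,252; 1,252 present. Satisfied.
Vote: requires three-fifths of the votes cast (1,252 − 51 abstaining = 1,201); 3/5 of 1201 = 720.60, rounded up to 721, so 721 needed; 720 in favor. Not satisfied.

Invalid — vote requirement not satisfied.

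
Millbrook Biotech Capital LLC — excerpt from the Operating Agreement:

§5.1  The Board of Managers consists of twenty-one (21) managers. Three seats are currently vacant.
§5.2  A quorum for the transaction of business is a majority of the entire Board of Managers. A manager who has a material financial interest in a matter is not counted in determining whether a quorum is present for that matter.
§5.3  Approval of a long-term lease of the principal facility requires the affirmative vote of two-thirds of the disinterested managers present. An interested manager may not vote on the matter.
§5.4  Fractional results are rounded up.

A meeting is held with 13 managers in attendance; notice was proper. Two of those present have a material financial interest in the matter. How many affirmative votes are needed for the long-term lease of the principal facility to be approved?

8

The long-term lease of the principal facility requires two-thirds of the disinterested managers present (13 − 2 = 11).
2/3 of 11 = 7.33, rounded up to 8.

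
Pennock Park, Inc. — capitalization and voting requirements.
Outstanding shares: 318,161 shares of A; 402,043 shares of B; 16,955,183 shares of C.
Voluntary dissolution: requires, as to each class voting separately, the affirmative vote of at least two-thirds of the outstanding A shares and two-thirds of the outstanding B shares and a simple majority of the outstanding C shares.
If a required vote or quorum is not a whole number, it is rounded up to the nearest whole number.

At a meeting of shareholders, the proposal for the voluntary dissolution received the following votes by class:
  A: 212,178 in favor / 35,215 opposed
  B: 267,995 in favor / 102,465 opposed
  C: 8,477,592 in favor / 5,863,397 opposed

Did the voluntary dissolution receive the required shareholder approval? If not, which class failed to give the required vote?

Not approved — the B shares did not give the required vote.

A: 2/3 of 318161 = 212107.33, rounded up to 212108; 212,108 required, 212,178 in favor — approved.
B: 2/3 of 402043 = 268028.67, rounded up to 268029; 268,029 required, 267,995 in favor — not approved.
C: a majority of 16955183 is 8477592; 8,477,592 required, 8,477,592 in favor — approved.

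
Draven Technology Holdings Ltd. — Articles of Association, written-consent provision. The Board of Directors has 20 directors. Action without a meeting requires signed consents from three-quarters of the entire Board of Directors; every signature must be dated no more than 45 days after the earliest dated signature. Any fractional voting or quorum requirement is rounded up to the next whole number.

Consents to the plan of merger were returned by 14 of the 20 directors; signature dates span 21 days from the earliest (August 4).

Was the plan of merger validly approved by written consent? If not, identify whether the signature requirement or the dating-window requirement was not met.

Not effective — insufficient signatures.

Signatures required: three-quarters of 20 — 3/4 of 20 = 15, so 15 needed; 14 signed. Insufficient.
Dating window: the latest signature is 21 days after the earliest; the limit is 45 days. Within the window.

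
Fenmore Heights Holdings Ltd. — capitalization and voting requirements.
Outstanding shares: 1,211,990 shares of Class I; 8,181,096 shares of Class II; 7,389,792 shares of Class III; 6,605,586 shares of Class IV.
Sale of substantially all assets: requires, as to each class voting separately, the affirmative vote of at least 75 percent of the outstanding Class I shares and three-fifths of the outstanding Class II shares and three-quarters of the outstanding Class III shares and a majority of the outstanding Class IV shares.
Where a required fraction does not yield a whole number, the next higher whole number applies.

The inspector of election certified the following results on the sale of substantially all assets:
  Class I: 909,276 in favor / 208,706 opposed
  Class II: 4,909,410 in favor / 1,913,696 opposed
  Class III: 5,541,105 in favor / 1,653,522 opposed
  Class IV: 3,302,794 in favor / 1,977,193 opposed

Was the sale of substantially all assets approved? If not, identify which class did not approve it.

Not approved — the Class III shares did not give the required vote.

Class I: 3/4 of 1211990 = 908992.50, rounded up to 908993; 908,993 required, 909,276 in favor — approved.
Class II: 3/5 of 8181096 = 4908657.60, rounded up to 4908658; 4,908,658 required, 4,909,410 in favor — approved.
Class III: 3/4 of 7389792 = 5542344; 5,542,344 required, 5,541,105 in favor — not approved.
Class IV: a majority of 6605586 is 3302794; 3,302,794 required, 3,302,794 in favor — approved.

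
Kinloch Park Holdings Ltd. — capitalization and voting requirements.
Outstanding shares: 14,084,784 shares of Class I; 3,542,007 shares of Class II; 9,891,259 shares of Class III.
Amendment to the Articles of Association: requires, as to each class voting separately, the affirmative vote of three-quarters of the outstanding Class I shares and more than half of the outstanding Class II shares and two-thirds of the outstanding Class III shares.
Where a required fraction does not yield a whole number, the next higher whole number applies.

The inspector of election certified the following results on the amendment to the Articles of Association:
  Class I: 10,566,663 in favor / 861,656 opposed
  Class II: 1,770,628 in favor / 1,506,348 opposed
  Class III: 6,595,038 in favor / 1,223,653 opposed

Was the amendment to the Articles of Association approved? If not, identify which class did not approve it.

Not approved — the Class II shares did not give the required vote.

Class I: 3/4 of 14084784 = 10563588; 10,563,588 required, 10,566,663 in favor — approved.
Class II: a majority of 3542007 is 1771004; 1,771,004 required, 1,770,628 in favor — not approved.
Class III: 2/3 of 9891259 = 6594172.67, rounded up to 6594173; 6,594,173 required, 6,595,038 in favor — approved.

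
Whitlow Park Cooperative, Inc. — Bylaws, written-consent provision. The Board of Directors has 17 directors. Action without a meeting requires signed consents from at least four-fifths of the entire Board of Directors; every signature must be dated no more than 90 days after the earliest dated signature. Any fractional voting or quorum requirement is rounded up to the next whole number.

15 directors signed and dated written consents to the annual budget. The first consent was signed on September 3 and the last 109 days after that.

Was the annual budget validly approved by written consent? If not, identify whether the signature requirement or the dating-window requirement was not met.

Not effective — dating-window requirement not satisfied.

Signatures required: at least four-fifths of 17 — 4/5 of 17 = 13.60, rounded up to 14, so 14 needed; 15 signed. Sufficient.
Dating window: the latest signature is 109 days after the earliest; the limit is 90 days. Outside the window.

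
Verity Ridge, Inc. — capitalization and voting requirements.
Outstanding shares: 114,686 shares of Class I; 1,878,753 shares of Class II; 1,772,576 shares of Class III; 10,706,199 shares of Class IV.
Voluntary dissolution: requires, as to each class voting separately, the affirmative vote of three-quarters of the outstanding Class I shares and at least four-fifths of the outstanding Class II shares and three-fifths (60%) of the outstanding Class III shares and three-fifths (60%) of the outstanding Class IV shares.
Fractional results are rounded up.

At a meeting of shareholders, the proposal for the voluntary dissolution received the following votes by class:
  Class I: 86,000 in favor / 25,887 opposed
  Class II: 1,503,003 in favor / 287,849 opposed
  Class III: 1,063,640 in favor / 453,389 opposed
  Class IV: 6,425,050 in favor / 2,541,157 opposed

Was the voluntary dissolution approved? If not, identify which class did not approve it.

Class I: 3/4 of 114686 = 86014.50, rounded up to 86015; 86,015 required, 86,000 in favor — not approved.
Class II: 4/5 of 1878753 = 1503002.40, rounded up to 1503003; 1,503,003 required, 1,503,003 in favor — approved.
Class III: 3/5 of 1772576 = 1063545.60, rounded up to 1063546; 1,063,546 required, 1,063,640 in favor — approved.
Class IV: 3/5 of 10706199 = 6423719.40, rounded up to 6423720; 6,423,720 required, 6,425,050 in favor — approved.

Not approved — the Class I shares did not give the required vote.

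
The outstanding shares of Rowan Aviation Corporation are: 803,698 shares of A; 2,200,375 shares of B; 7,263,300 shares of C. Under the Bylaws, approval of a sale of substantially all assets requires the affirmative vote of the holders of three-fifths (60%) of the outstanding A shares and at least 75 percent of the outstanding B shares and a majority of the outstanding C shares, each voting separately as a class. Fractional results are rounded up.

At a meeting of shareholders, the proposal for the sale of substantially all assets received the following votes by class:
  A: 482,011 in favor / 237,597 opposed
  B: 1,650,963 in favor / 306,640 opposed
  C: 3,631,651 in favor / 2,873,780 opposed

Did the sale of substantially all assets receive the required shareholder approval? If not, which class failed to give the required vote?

A: 3/5 of 803698 = 482218.80, rounded up to 482219; 482,219 required, 482,011 in favor — not approved.
B: 3/4 of 2200375 = 1650281.25, rounded up to 1650282; 1,650,282 required, 1,650,963 in favor — approved.
C: a majority of 7263300 is 3631651; 3,631,651 required, 3,631,651 in favor — approved.

Not approved — the A shares did not give the required vote.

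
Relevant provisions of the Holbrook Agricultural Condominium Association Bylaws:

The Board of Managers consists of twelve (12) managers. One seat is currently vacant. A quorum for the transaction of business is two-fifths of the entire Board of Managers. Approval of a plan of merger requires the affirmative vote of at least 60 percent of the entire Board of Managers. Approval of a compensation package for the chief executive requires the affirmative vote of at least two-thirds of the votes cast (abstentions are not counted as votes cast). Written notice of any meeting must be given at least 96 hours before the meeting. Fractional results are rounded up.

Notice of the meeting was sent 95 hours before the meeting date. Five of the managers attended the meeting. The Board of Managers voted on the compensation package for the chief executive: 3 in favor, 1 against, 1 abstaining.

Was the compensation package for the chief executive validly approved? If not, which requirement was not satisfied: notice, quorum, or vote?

Notice: 95 hours given; 96 required (95 < 96). Not satisfied.
Quorum: 5 present; quorum is 5. Satisfied.
Vote: the compensation package for the chief executive requires two-thirds of the votes cast (5 present − 1 abstaining = 4). 2/3 of 4 = 2.67, rounded up to 3, so 3 affirmative votes are needed; 3 voted in favor. Satisfied.

Invalid — notice requirement not satisfied.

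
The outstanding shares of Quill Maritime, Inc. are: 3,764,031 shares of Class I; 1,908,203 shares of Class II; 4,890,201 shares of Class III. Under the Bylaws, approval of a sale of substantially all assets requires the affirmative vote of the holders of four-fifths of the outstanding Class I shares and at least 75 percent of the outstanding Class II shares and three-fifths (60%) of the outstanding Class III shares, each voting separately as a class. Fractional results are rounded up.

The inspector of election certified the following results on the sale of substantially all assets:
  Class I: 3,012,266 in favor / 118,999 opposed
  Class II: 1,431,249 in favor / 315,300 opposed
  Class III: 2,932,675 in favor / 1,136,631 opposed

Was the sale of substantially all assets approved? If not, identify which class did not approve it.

Class I: 4/5 of 3764031 = 3011224.80, rounded up to 3011225; 3,011,225 required, 3,012,266 in favor — approved.
Class II: 3/4 of 1908203 = 1431152.25, rounded up to 1431153; 1,431,153 required, 1,431,249 in favor — approved.
Class III: 3/5 of 4890201 = 2934120.60, rounded up to 2934121; 2,934,121 required, 2,932,675 in favor — not approved.

Not approved — the Class III shares did not give the required vote.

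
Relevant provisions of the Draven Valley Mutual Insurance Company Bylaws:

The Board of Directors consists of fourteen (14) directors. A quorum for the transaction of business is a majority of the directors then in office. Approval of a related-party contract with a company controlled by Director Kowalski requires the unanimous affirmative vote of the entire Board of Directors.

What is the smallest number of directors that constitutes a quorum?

A majority of 14 is 8.

8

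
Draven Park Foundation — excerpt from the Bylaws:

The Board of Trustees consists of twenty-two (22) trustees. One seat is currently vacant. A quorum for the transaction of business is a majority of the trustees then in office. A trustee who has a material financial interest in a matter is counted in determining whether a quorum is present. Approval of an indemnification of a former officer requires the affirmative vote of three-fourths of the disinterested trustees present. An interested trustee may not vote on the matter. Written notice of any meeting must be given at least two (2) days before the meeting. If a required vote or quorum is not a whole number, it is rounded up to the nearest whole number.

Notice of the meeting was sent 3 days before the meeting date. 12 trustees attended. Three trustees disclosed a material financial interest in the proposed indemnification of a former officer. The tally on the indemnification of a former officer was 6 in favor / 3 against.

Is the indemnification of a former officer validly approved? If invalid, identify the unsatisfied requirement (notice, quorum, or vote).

Notice: 3 days given; 2 required (3 ≥ 2). Satisfied.
Quorum: 12 present (interested trustees count toward quorum); quorum is 11. Satisfied.
Vote: the indemnification of a former officer requires three-fourths of the disinterested trustees present (12 − 3 = 9). 3/4 of 9 = 6.75, rounded up to 7, so 7 affirmative votes are needed; 6 voted in favor. Not satisfied.

Invalid — vote requirement not satisfied.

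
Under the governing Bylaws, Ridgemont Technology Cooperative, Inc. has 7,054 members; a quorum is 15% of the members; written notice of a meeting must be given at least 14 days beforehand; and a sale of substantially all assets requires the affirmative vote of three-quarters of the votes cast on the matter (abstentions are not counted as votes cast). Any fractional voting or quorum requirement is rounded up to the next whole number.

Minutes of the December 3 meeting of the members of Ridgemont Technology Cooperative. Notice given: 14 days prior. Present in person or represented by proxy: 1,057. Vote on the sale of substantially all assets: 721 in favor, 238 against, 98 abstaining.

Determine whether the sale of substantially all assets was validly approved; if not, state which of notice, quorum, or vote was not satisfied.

Invalid — quorum requirement not satisfied.

Notice: 14 days given; 14 required. Satisfied.
Quorum: 15% of 7,054 = 1,058.10, rounded up to 1,059; 1,057 present. Not satisfied.
Vote: requires three-fourths of the votes cast (1,057 − 98 abstaining = 959); 3/4 of 959 = 719.25, rounded up to 720, so 720 needed; 721 in favor. Satisfied.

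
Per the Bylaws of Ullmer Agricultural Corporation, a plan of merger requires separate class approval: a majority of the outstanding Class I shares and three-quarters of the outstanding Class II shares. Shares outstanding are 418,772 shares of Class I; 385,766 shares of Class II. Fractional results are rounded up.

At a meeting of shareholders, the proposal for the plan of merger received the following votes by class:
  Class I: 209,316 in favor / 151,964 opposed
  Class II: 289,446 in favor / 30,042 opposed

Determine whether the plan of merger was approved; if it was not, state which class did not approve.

Not approved — the Class I shares did not give the required vote.

Class I: a majority of 418772 is 209387; 209,387 required, 209,316 in favor — not approved.
Class II: 3/4 of 385766 = 289324.50, rounded up to 289325; 289,325 required, 289,446 in favor — approved.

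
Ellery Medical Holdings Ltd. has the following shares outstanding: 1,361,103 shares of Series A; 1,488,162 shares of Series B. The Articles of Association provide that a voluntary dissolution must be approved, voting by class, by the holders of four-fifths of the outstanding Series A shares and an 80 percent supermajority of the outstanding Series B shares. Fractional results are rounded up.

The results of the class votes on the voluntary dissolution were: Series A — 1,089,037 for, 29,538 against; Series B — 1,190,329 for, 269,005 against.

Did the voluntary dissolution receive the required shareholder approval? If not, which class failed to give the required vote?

Series A: 4/5 of 1361103 = 1088882.40, rounded up to 1088883; 1,088,883 required, 1,089,037 in favor — approved.
Series B: 4/5 of 1488162 = 1190529.60, rounded up to 1190530; 1,190,530 required, 1,190,329 in favor — not approved.

Not approved — the Series B shares did not give the required vote.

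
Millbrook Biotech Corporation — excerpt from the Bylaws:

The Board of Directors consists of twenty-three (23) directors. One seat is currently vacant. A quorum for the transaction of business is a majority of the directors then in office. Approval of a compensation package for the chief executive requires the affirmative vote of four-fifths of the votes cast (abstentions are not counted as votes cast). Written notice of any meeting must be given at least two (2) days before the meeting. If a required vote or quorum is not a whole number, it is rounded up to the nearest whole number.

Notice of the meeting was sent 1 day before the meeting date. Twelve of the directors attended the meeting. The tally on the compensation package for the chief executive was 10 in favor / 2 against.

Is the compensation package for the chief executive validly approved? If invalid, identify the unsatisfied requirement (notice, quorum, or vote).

Notice: 1 day given; 2 required (1 < 2). Not satisfied.
Quorum: 12 present; quorum is 12. Satisfied.
Vote: the compensation package for the chief executive requires four-fifths of the votes cast (12). 4/5 of 12 = 9.60, rounded up to 10, so 10 affirmative votes are needed; 10 voted in favor. Satisfied.

Invalid — notice requirement not satisfied.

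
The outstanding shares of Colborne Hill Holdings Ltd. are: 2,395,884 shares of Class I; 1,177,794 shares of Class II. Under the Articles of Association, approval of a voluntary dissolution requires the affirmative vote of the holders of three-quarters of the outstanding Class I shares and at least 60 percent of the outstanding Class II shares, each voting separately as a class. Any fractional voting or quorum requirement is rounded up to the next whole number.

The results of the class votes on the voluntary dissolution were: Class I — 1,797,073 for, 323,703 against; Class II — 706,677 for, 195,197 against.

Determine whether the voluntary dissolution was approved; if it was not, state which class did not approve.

Approved — every class gave the required vote.

Class I: 3/4 of 2395884 = 1796913; 1,796,913 required, 1,797,073 in favor — approved.
Class II: 3/5 of 1177794 = 706676.40, rounded up to 706677; 706,677 required, 706,677 in favor — approved.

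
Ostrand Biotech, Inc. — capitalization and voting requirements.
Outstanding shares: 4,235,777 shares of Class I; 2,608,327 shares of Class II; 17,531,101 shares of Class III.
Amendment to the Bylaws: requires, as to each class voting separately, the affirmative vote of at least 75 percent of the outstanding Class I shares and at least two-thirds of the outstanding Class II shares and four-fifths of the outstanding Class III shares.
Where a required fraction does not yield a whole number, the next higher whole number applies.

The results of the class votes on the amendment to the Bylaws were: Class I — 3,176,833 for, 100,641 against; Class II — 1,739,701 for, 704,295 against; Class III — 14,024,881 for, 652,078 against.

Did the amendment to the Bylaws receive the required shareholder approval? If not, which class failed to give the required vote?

Class I: 3/4 of 4235777 = 3176832.75, rounded up to 3176833; 3,176,833 required, 3,176,833 in favor — approved.
Class II: 2/3 of 2608327 = 1738884.67, rounded up to 1738885; 1,738,885 required, 1,739,701 in favor — approved.
Class III: 4/5 of 17531101 = 14024880.80, rounded up to 14024881; 14,024,881 required, 14,024,881 in favor — approved.

Approved — every class gave the required vote.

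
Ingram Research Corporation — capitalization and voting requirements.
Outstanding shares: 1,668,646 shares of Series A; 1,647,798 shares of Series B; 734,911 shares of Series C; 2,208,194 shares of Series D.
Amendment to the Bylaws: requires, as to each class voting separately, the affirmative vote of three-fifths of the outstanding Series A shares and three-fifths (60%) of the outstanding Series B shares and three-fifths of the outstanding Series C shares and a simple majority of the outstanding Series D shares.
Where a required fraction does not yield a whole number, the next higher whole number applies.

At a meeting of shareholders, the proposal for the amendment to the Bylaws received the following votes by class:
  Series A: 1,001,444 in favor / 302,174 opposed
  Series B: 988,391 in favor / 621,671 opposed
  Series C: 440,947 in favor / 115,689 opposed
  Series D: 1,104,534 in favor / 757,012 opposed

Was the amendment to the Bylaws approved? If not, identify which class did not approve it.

Series A: 3/5 of 1668646 = 1001187.60, rounded up to 1001188; 1,001,188 required, 1,001,444 in favor — approved.
Series B: 3/5 of 1647798 = 988678.80, rounded up to 988679; 988,679 required, 988,391 in favor — not approved.
Series C: 3/5 of 734911 = 440946.60, rounded up to 440947; 440,947 required, 440,947 in favor — approved.
Series D: a majority of 2208194 is 1104098; 1,104,098 required, 1,104,534 in favor — approved.

Not approved — the Series B shares did not give the required vote.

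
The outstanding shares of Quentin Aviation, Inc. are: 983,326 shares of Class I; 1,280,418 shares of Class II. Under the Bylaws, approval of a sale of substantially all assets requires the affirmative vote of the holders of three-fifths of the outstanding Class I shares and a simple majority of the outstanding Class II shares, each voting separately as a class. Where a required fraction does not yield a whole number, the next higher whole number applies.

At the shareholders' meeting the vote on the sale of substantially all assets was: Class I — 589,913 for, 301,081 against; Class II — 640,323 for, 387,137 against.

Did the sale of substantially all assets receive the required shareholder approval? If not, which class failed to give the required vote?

Not approved — the Class I shares did not give the required vote.

Class I: 3/5 of 983326 = 589995.60, rounded up to 589996; 589,996 required, 589,913 in favor — not approved.
Class II: a majority of 1280418 is 640210; 640,210 required, 640,323 in favor — approved.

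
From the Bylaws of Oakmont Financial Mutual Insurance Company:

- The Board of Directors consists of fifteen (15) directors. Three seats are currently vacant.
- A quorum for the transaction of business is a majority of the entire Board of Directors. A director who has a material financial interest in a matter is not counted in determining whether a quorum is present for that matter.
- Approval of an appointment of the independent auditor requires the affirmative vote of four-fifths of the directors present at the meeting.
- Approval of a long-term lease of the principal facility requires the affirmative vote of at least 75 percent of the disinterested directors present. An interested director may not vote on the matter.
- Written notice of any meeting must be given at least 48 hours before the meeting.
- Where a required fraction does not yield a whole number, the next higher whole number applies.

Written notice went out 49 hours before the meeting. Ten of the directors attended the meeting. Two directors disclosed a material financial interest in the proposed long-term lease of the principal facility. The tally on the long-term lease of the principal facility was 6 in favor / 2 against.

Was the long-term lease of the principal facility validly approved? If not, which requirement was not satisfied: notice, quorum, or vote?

Notice: 49 hours given; 48 required (49 ≥ 48). Satisfied.
Quorum: 10 present, but the 2 interested directors do not count, leaving 8. Quorum is 8. Satisfied.
Vote: the long-term lease of the principal facility requires three-fourths of the disinterested directors present (10 − 2 = 8). 3/4 of 8 = 6, so 6 affirmative votes are needed; 6 voted in favor. Satisfied.

Valid — all requirements satisfied.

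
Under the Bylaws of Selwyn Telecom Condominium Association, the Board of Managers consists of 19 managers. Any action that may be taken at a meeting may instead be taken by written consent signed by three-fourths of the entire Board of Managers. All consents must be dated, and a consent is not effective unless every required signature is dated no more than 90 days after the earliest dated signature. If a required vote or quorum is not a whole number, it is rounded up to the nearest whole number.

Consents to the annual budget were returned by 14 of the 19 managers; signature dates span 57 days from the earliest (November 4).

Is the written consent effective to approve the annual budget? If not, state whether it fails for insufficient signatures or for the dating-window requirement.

Signatures required: three-fourths of 19 — 3/4 of 19 = 14.25, rounded up to 15, so 15 needed; 14 signed. Insufficient.
Dating window: the latest signature is 57 days after the earliest; the limit is 90 days. Within the window.

Not effective — insufficient signatures.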